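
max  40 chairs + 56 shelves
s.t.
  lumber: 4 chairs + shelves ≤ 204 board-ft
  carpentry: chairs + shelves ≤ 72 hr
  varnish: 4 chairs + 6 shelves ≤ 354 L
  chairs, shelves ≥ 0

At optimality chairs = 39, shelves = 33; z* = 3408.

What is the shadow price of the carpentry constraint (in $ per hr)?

8

At the optimum: lumber uses 189 of 204 (slack = 15); carpentry uses 72 of 72 (binding); varnish uses 354 of 354 (binding).
By complementary slackness, y = 0 for the non-binding constraint.
From A_Bᵀ y = c: 1·y_carpentry + 4·y_varnish = 40; 1·y_carpentry + 6·y_varnish = 56.
This yields shadow prices y_carpentry = 8, y_varnish = 8.
Shadow price of carpentry = 8.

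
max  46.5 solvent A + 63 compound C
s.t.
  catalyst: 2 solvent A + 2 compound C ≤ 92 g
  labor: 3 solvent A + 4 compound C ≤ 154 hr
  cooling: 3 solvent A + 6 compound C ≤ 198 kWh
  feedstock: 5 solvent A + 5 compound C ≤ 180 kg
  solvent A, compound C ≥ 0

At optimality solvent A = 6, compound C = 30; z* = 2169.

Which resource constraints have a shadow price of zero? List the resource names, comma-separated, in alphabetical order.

catalyst, labor

catalyst: 72/92 (slack 20)
labor: 138/154 (slack 16)
cooling: 198/198 (binding)
feedstock: 180/180 (binding)
By complementary slackness, a constraint with positive slack has shadow price 0 → catalyst, labor.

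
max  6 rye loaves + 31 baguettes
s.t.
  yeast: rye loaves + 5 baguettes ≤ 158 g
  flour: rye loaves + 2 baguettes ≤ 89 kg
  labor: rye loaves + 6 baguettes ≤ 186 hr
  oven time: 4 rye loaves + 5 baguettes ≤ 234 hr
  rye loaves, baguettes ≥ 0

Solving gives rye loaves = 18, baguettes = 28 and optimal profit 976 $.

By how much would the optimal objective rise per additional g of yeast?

At the optimum: yeast uses 158 of 158 (binding); flour uses 74 of 89 (slack = 15); labor uses 186 of 186 (binding); oven time uses 212 of 234 (slack = 22).
Since flour, oven time are not tight, their duals are 0.
Dual feasibility on the basic columns requires 1·y_yeast + 1·y_labor = 6, 5·y_yeast + 6·y_labor = 31.
→ y_yeast = 5 and y_labor = 1.
Shadow price of yeast = 5.

5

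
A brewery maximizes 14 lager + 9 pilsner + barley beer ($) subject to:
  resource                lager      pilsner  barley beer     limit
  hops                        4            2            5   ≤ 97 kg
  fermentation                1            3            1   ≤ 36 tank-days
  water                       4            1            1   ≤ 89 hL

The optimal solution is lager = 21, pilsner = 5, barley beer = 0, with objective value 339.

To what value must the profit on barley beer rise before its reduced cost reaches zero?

Binding: fermentation and water. Non-binding: hops (3 unused).
Since hops is not tight, its dual is 0.
The binding rows give the dual system: 1·y_fermentation + 4·y_water = 14 and 3·y_fermentation + 1·y_water = 9.
→ y_fermentation = 2 and y_water = 3.
barley beer enters the basis when its profit ≥ yᵀa₃ = 2·1 + 3·1 = 5.

5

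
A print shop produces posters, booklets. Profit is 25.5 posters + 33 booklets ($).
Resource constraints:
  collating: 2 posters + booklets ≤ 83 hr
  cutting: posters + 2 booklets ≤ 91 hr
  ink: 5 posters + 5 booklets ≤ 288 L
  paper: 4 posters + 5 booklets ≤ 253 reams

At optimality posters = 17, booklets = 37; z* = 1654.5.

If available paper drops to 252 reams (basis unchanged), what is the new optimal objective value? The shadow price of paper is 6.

1648.5

Δb = -1, so new z* = 1654.5 + (6)·(-1) = 1654.5 − 6 = 1648.5.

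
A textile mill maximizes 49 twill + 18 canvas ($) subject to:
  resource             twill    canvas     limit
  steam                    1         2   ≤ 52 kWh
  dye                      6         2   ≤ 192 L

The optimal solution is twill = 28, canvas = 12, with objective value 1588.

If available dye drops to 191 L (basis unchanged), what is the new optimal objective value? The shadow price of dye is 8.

Δb = -1, so new z* = 1588 + (8)·(-1) = 1588 − 8 = 1580.

1580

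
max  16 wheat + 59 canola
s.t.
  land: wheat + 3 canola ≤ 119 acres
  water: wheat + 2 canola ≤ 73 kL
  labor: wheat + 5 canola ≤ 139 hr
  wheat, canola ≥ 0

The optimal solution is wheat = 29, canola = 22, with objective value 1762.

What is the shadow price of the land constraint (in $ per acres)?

At the optimum: land uses 95 of 119 (slack = 24); water uses 73 of 73 (binding); labor uses 139 of 139 (binding).
Slack constraints have shadow price 0 (complementary slackness).
From A_Bᵀ y = c: 1·y_water + 1·y_labor = 16; 2·y_water + 5·y_labor = 59.
→ y_water = 7 and y_labor = 9.
Shadow price of land = 0.

0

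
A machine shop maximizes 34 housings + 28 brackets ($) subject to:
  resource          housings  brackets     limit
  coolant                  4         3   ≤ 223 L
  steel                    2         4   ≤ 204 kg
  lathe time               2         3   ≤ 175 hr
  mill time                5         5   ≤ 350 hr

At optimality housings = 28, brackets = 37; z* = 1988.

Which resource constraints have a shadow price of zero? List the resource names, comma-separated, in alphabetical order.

lathe time, mill time

coolant: 223/223 (binding)
steel: 204/204 (binding)
lathe time: 167/175 (slack 8)
mill time: 325/350 (slack 25)
By complementary slackness, a constraint with positive slack has shadow price 0 → lathe time, mill time.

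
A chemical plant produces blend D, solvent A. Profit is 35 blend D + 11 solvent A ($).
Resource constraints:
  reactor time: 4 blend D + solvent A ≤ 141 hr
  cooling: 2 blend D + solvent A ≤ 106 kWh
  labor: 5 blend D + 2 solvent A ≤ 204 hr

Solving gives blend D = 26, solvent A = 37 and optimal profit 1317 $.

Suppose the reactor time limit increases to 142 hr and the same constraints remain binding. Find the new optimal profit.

1322

Check each constraint at x*: reactor time 141/141 (tight); cooling 89/106 (slack 17); labor 204/204 (tight).
Since cooling is not tight, its dual is 0.
Dual feasibility on the basic columns requires 4·y_reactor time + 5·y_labor = 35, 1·y_reactor time + 2·y_labor = 11.
This yields shadow prices y_reactor time = 5, y_labor = 3.
Δz = y_reactor time·Δb = 5 × (1) = 5, so new z* = 1317 + 5 = 1322.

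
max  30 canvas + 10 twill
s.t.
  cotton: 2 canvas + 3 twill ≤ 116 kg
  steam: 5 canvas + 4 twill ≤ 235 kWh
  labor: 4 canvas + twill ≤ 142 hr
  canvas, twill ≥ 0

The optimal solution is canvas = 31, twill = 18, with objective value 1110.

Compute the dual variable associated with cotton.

At the optimum: cotton uses 116 of 116 (binding); steam uses 227 of 235 (slack = 8); labor uses 142 of 142 (binding).
By complementary slackness, y = 0 for the non-binding constraint.
Dual feasibility on the basic columns requires 2·y_cotton + 4·y_labor = 30, 3·y_cotton + 1·y_labor = 10.
Solving: y_cotton = 1, y_labor = 7.
Shadow price of cotton = 1.

1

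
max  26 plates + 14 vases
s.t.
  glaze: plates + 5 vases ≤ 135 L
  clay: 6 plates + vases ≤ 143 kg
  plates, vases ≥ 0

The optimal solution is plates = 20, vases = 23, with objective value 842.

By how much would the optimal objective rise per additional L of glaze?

2

Check each constraint at x*: glaze 135/135 (tight); clay 143/143 (tight).
From A_Bᵀ y = c: 1·y_glaze + 6·y_clay = 26; 5·y_glaze + 1·y_clay = 14.
Solving: y_glaze = 2, y_clay = 4.
Shadow price of glaze = 2.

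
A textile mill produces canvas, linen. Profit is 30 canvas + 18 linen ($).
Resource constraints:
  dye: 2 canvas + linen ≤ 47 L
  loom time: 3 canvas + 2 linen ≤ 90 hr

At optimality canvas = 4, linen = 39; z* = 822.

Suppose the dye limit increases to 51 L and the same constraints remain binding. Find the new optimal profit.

At the optimum: dye uses 47 of 47 (binding); loom time uses 90 of 90 (binding).
From A_Bᵀ y = c: 2·y_dye + 3·y_loom time = 30; 1·y_dye + 2·y_loom time = 18.
Solving: y_dye = 6, y_loom time = 6.
Δz = y_dye·Δb = 6 × (4) = 24, so new z* = 822 + 24 = 846.

846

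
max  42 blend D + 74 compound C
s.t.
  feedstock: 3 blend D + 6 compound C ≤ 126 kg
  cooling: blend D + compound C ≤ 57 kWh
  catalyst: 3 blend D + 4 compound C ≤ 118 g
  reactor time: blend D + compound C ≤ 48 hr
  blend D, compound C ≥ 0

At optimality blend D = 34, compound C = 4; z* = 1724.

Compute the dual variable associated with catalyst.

Check each constraint at x*: feedstock 126/126 (tight); cooling 38/57 (slack 19); catalyst 118/118 (tight); reactor time 38/48 (slack 10).
By complementary slackness, y = 0 for the non-binding constraints.
The binding rows give the dual system: 3·y_feedstock + 3·y_catalyst = 42 and 6·y_feedstock + 4·y_catalyst = 74.
This yields shadow prices y_feedstock = 9, y_catalyst = 5.
Shadow price of catalyst = 5.

5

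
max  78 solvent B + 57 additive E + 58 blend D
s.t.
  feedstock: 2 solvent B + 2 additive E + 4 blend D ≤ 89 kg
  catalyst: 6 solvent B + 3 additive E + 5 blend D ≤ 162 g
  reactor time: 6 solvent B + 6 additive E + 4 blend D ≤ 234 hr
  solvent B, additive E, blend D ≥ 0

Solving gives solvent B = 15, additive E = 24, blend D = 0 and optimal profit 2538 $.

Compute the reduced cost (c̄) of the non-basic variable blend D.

At the optimum: feedstock uses 78 of 89 (slack = 11); catalyst uses 162 of 162 (binding); reactor time uses 234 of 234 (binding).
By complementary slackness, y = 0 for the non-binding constraint.
The binding rows give the dual system: 6·y_catalyst + 6·y_reactor time = 78 and 3·y_catalyst + 6·y_reactor time = 57.
Solving: y_catalyst = 7, y_reactor time = 6.
Reduced cost of blend D: c₃ − yᵀa₃ = 58 − (7·5 + 6·4) = 58 − 59 = -1.

-1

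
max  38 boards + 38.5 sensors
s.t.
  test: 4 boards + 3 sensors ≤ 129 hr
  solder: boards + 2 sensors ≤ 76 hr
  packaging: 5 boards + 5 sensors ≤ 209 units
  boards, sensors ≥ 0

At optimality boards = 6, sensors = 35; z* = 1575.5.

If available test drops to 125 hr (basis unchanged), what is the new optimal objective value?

At the optimum: test uses 129 of 129 (binding); solder uses 76 of 76 (binding); packaging uses 205 of 209 (slack = 4).
Since packaging is not tight, its dual is 0.
From A_Bᵀ y = c: 4·y_test + 1·y_solder = 38; 3·y_test + 2·y_solder = 38.5.
→ y_test = 7.5 and y_solder = 8.
Δz = y_test·Δb = 7.5 × (-4) = -30, so new z* = 1575.5 − 30 = 1545.5.

1545.5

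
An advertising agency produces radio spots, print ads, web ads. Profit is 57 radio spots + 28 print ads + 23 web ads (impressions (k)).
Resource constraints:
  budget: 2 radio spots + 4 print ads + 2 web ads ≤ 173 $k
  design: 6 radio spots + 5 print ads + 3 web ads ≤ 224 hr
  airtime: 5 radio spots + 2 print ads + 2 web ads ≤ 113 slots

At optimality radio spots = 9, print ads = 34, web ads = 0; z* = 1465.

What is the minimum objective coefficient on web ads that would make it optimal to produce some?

24

Binding: design and airtime. Non-binding: budget (19 unused).
By complementary slackness, y = 0 for the non-binding constraint.
The binding rows give the dual system: 6·y_design + 5·y_airtime = 57 and 5·y_design + 2·y_airtime = 28.
→ y_design = 2 and y_airtime = 9.
web ads enters the basis when its profit ≥ yᵀa₃ = 2·3 + 9·2 = 24.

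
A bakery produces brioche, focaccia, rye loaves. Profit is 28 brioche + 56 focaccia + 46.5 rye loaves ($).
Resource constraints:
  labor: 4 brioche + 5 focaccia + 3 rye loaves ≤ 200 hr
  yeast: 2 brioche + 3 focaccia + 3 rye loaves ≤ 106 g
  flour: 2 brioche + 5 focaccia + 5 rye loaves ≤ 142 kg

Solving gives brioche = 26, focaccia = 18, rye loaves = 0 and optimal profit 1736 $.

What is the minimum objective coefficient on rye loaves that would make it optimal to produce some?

At the optimum: labor uses 194 of 200 (slack = 6); yeast uses 106 of 106 (binding); flour uses 142 of 142 (binding).
By complementary slackness, y = 0 for the non-binding constraint.
Dual feasibility on the basic columns requires 2·y_yeast + 2·y_flour = 28, 3·y_yeast + 5·y_flour = 56.
Solving: y_yeast = 7, y_flour = 7.
rye loaves enters the basis when its profit ≥ yᵀa₃ = 7·3 + 7·5 = 56.

56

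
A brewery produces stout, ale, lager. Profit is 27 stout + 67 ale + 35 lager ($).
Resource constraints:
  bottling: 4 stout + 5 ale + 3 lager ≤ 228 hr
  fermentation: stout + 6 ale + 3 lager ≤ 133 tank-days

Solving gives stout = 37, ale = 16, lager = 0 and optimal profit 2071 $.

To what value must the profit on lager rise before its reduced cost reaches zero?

36

At the optimum: bottling uses 228 of 228 (binding); fermentation uses 133 of 133 (binding).
The binding rows give the dual system: 4·y_bottling + 1·y_fermentation = 27 and 5·y_bottling + 6·y_fermentation = 67.
→ y_bottling = 5 and y_fermentation = 7.
lager enters the basis when its profit ≥ yᵀa₃ = 5·3 + 7·3 = 36.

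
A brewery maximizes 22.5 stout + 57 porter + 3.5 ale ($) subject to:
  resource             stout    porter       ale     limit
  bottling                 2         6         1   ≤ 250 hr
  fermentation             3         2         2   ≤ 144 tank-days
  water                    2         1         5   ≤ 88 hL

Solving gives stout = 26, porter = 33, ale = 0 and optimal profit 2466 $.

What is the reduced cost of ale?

-8.5

At the optimum: bottling uses 250 of 250 (binding); fermentation uses 144 of 144 (binding); water uses 85 of 88 (slack = 3).
Since water is not tight, its dual is 0.
The binding rows give the dual system: 2·y_bottling + 3·y_fermentation = 22.5 and 6·y_bottling + 2·y_fermentation = 57.
This yields shadow prices y_bottling = 9, y_fermentation = 1.5.
Reduced cost of ale: c₃ − yᵀa₃ = 3.5 − (9·1 + 1.5·2) = 3.5 − 12 = -8.5.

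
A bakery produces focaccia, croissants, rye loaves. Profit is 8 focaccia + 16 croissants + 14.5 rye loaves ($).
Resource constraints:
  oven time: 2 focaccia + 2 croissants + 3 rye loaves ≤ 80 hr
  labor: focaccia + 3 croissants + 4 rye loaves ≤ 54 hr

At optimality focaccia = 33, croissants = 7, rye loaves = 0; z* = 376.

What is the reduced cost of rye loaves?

-7.5

At the optimum: oven time uses 80 of 80 (binding); labor uses 54 of 54 (binding).
From A_Bᵀ y = c: 2·y_oven time + 1·y_labor = 8; 2·y_oven time + 3·y_labor = 16.
This yields shadow prices y_oven time = 2, y_labor = 4.
Reduced cost of rye loaves: c₃ − yᵀa₃ = 14.5 − (2·3 + 4·4) = 14.5 − 22 = -7.5.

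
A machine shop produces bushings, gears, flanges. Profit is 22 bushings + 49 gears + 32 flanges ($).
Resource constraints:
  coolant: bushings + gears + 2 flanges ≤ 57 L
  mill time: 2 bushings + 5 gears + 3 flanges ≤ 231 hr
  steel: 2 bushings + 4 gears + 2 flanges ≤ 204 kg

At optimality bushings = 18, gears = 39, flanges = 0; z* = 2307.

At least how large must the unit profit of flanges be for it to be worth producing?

Binding: coolant and mill time. Non-binding: steel (12 unused).
By complementary slackness, y = 0 for the non-binding constraint.
From A_Bᵀ y = c: 1·y_coolant + 2·y_mill time = 22; 1·y_coolant + 5·y_mill time = 49.
Solving: y_coolant = 4, y_mill time = 9.
flanges enters the basis when its profit ≥ yᵀa₃ = 4·2 + 9·3 = 35.

35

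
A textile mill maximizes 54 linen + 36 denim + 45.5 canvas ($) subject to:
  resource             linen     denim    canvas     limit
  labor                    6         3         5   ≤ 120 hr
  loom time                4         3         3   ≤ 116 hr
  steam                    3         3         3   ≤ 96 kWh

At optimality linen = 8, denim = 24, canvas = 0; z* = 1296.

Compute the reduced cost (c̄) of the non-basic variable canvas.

Check each constraint at x*: labor 120/120 (tight); loom time 104/116 (slack 12); steam 96/96 (tight).
Since loom time is not tight, its dual is 0.
The binding rows give the dual system: 6·y_labor + 3·y_steam = 54 and 3·y_labor + 3·y_steam = 36.
→ y_labor = 6 and y_steam = 6.
Reduced cost of canvas: c₃ − yᵀa₃ = 45.5 − (6·5 + 6·3) = 45.5 − 48 = -2.5.

-2.5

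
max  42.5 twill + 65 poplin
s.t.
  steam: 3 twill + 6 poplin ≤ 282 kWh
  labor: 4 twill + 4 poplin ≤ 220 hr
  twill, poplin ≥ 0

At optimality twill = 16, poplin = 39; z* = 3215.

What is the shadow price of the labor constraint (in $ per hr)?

5

Check each constraint at x*: steam 282/282 (tight); labor 220/220 (tight).
Dual feasibility on the basic columns requires 3·y_steam + 4·y_labor = 42.5, 6·y_steam + 4·y_labor = 65.
→ y_steam = 7.5 and y_labor = 5.
Shadow price of labor = 5.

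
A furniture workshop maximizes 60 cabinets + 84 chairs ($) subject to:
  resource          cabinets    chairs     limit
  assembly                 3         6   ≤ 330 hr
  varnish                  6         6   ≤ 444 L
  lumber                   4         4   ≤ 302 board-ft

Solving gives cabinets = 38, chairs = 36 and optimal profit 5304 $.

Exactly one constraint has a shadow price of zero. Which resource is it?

lumber

assembly: 330/330 (binding)
varnish: 444/444 (binding)
lumber: 296/302 (slack 6)
By complementary slackness, a constraint with positive slack has shadow price 0 → lumber.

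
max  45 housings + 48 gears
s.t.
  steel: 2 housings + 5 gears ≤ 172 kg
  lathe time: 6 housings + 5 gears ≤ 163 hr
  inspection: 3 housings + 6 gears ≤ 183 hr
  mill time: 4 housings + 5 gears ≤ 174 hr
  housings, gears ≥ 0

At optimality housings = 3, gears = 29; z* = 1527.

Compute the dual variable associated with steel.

Check each constraint at x*: steel 151/172 (slack 21); lathe time 163/163 (tight); inspection 183/183 (tight); mill time 157/174 (slack 17).
Since steel, mill time are not tight, their duals are 0.
From A_Bᵀ y = c: 6·y_lathe time + 3·y_inspection = 45; 5·y_lathe time + 6·y_inspection = 48.
This yields shadow prices y_lathe time = 6, y_inspection = 3.
Shadow price of steel = 0.

0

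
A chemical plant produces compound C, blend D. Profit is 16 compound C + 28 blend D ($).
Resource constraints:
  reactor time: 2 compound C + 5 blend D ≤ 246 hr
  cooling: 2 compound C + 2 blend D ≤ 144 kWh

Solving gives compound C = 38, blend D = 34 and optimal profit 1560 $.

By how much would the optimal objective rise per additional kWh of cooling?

Check each constraint at x*: reactor time 246/246 (tight); cooling 144/144 (tight).
From A_Bᵀ y = c: 2·y_reactor time + 2·y_cooling = 16; 5·y_reactor time + 2·y_cooling = 28.
Solving: y_reactor time = 4, y_cooling = 4.
Shadow price of cooling = 4.

4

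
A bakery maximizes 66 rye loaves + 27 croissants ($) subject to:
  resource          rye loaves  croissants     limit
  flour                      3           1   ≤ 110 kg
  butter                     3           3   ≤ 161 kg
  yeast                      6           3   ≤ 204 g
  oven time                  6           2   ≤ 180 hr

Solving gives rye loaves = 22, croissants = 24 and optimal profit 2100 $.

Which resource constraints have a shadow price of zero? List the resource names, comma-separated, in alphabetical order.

flour: 90/110 (slack 20)
butter: 138/161 (slack 23)
yeast: 204/204 (binding)
oven time: 180/180 (binding)
By complementary slackness, a constraint with positive slack has shadow price 0 → butter, flour.

butter, flour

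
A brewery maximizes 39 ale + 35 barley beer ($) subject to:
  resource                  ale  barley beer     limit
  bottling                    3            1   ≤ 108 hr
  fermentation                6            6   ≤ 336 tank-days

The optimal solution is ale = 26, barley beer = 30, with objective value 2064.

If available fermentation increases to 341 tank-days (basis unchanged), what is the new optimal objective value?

Both bottling and fermentation are binding at x*.
The binding rows give the dual system: 3·y_bottling + 6·y_fermentation = 39 and 1·y_bottling + 6·y_fermentation = 35.
Solving: y_bottling = 2, y_fermentation = 5.5.
Δz = y_fermentation·Δb = 5.5 × (5) = 27.5, so new z* = 2064 + 27.5 = 2091.5.

2091.5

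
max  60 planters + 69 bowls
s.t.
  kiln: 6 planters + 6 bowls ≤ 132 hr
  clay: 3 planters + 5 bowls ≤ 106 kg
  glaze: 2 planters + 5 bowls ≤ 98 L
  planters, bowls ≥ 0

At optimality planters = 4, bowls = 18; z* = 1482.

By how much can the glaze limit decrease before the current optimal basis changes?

Binding constraints: kiln, glaze. The basis is B = [[6,6],[2,5]] with det 18.
Per unit decrease in glaze, x* moves by d = (0.3333, -0.3333).
The basis stays optimal until bowls reaches 0; allowable decrease = 54 L.

54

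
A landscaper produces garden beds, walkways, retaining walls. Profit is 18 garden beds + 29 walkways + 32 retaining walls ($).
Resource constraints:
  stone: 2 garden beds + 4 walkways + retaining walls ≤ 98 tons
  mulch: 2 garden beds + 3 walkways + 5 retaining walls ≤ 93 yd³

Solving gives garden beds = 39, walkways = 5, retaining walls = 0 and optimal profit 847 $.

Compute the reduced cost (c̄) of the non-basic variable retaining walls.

-5

Check each constraint at x*: stone 98/98 (tight); mulch 93/93 (tight).
Dual feasibility on the basic columns requires 2·y_stone + 2·y_mulch = 18, 4·y_stone + 3·y_mulch = 29.
Solving: y_stone = 2, y_mulch = 7.
Reduced cost of retaining walls: c₃ − yᵀa₃ = 32 − (2·1 + 7·5) = 32 − 37 = -5.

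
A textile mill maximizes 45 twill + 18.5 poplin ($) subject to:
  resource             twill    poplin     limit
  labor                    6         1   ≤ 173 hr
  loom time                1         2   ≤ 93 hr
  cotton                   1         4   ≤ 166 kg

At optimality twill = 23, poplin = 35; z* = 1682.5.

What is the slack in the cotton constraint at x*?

3

cotton used = 1·23 + 4·35 = 163; slack = 166 − 163 = 3.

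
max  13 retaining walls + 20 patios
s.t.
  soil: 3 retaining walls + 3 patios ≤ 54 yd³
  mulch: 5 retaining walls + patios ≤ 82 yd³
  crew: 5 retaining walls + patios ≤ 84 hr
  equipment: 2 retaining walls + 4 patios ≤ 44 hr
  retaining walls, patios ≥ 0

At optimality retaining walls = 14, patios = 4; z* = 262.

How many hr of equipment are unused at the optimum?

equipment used = 2·14 + 4·4 = 44; slack = 44 − 44 = 0.

0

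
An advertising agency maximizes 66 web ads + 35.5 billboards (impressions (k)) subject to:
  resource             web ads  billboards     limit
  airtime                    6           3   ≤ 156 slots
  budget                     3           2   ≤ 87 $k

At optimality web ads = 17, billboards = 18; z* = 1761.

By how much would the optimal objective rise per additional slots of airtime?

Both airtime and budget are binding at x*.
The binding rows give the dual system: 6·y_airtime + 3·y_budget = 66 and 3·y_airtime + 2·y_budget = 35.5.
→ y_airtime = 8.5 and y_budget = 5.
Shadow price of airtime = 8.5.

8.5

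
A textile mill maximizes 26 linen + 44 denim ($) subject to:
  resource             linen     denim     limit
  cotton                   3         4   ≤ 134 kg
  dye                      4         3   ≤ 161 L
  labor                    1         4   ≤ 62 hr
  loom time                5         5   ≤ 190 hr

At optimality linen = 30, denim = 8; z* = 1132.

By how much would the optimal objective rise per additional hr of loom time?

At the optimum: cotton uses 122 of 134 (slack = 12); dye uses 144 of 161 (slack = 17); labor uses 62 of 62 (binding); loom time uses 190 of 190 (binding).
Since cotton, dye are not tight, their duals are 0.
Dual feasibility on the basic columns requires 1·y_labor + 5·y_loom time = 26, 4·y_labor + 5·y_loom time = 44.
Solving: y_labor = 6, y_loom time = 4.
Shadow price of loom time = 4.

4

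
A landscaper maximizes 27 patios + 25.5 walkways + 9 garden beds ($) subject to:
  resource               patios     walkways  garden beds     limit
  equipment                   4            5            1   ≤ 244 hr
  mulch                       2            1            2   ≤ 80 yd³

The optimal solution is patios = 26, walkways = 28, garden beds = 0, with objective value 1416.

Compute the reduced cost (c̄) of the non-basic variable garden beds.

Check each constraint at x*: equipment 244/244 (tight); mulch 80/80 (tight).
Dual feasibility on the basic columns requires 4·y_equipment + 2·y_mulch = 27, 5·y_equipment + 1·y_mulch = 25.5.
This yields shadow prices y_equipment = 4, y_mulch = 5.5.
Reduced cost of garden beds: c₃ − yᵀa₃ = 9 − (4·1 + 5.5·2) = 9 − 15 = -6.

-6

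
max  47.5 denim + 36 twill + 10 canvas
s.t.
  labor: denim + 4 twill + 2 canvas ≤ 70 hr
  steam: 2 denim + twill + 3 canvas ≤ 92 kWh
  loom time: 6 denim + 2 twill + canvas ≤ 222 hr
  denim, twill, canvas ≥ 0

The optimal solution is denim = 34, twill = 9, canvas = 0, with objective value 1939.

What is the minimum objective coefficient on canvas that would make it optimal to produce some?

18

Check each constraint at x*: labor 70/70 (tight); steam 77/92 (slack 15); loom time 222/222 (tight).
Since steam is not tight, its dual is 0.
From A_Bᵀ y = c: 1·y_labor + 6·y_loom time = 47.5; 4·y_labor + 2·y_loom time = 36.
This yields shadow prices y_labor = 5.5, y_loom time = 7.
canvas enters the basis when its profit ≥ yᵀa₃ = 5.5·2 + 7·1 = 18.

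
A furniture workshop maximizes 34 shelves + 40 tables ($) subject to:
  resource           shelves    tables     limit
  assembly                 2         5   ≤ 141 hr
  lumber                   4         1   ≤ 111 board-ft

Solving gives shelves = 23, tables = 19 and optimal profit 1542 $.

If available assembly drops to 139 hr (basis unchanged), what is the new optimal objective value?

Both assembly and lumber are binding at x*.
The binding rows give the dual system: 2·y_assembly + 4·y_lumber = 34 and 5·y_assembly + 1·y_lumber = 40.
This yields shadow prices y_assembly = 7, y_lumber = 5.
Δz = y_assembly·Δb = 7 × (-2) = -14, so new z* = 1542 − 14 = 1528.

1528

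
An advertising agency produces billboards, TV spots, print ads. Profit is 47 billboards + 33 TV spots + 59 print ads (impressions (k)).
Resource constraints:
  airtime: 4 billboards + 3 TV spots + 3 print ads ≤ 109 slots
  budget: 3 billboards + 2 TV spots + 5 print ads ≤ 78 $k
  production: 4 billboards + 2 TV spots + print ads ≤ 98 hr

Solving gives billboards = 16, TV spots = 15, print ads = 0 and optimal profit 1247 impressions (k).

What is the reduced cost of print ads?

-1

At the optimum: airtime uses 109 of 109 (binding); budget uses 78 of 78 (binding); production uses 94 of 98 (slack = 4).
Since production is not tight, its dual is 0.
From A_Bᵀ y = c: 4·y_airtime + 3·y_budget = 47; 3·y_airtime + 2·y_budget = 33.
This yields shadow prices y_airtime = 5, y_budget = 9.
Reduced cost of print ads: c₃ − yᵀa₃ = 59 − (5·3 + 9·5) = 59 − 60 = -1.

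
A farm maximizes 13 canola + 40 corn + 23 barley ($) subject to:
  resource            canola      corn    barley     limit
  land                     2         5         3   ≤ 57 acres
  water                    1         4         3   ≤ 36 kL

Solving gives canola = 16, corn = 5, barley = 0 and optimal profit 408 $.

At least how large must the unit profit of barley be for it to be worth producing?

Check each constraint at x*: land 57/57 (tight); water 36/36 (tight).
Dual feasibility on the basic columns requires 2·y_land + 1·y_water = 13, 5·y_land + 4·y_water = 40.
Solving: y_land = 4, y_water = 5.
barley enters the basis when its profit ≥ yᵀa₃ = 4·3 + 5·3 = 27.

27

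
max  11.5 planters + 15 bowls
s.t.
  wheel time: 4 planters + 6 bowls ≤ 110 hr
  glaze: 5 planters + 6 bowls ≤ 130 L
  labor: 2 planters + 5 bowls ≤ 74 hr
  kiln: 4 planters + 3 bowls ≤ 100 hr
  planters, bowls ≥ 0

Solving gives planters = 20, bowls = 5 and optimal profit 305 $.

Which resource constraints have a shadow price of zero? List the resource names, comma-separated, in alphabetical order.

wheel time: 110/110 (binding)
glaze: 130/130 (binding)
labor: 65/74 (slack 9)
kiln: 95/100 (slack 5)
By complementary slackness, a constraint with positive slack has shadow price 0 → kiln, labor.

kiln, labor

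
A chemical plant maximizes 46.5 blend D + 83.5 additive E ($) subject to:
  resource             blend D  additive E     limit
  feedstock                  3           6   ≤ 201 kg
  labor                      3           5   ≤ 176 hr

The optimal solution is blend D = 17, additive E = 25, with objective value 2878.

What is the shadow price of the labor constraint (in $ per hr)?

9.5

Both feedstock and labor are binding at x*.
Dual feasibility on the basic columns requires 3·y_feedstock + 3·y_labor = 46.5, 6·y_feedstock + 5·y_labor = 83.5.
Solving: y_feedstock = 6, y_labor = 9.5.
Shadow price of labor = 9.5.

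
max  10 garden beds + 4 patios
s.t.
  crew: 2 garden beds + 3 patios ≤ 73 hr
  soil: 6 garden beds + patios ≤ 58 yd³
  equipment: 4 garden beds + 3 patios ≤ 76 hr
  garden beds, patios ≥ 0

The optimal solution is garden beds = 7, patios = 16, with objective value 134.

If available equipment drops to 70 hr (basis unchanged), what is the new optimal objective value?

Binding: soil and equipment. Non-binding: crew (11 unused).
Slack constraints have shadow price 0 (complementary slackness).
From A_Bᵀ y = c: 6·y_soil + 4·y_equipment = 10; 1·y_soil + 3·y_equipment = 4.
→ y_soil = 1 and y_equipment = 1.
Δz = y_equipment·Δb = 1 × (-6) = -6, so new z* = 134 − 6 = 128.

128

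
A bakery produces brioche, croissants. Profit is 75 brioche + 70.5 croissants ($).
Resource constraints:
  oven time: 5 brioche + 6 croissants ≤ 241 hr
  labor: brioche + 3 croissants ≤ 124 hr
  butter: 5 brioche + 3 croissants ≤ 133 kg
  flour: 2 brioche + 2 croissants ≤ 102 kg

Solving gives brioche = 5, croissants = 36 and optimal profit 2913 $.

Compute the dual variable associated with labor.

Binding: oven time and butter. Non-binding: labor (11 unused), flour (20 unused).
By complementary slackness, y = 0 for the non-binding constraints.
From A_Bᵀ y = c: 5·y_oven time + 5·y_butter = 75; 6·y_oven time + 3·y_butter = 70.5.
Solving: y_oven time = 8.5, y_butter = 6.5.
Shadow price of labor = 0.

0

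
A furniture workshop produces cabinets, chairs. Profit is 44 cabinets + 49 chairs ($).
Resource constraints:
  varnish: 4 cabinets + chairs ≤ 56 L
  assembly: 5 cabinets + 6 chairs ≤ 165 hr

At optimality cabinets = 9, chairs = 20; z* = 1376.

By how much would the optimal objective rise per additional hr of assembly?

8

Check each constraint at x*: varnish 56/56 (tight); assembly 165/165 (tight).
The binding rows give the dual system: 4·y_varnish + 5·y_assembly = 44 and 1·y_varnish + 6·y_assembly = 49.
→ y_varnish = 1 and y_assembly = 8.
Shadow price of assembly = 8.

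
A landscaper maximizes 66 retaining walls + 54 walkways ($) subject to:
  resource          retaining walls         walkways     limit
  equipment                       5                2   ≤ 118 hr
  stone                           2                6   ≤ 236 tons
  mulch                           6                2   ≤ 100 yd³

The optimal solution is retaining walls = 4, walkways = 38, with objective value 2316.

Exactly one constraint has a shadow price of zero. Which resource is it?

equipment

equipment: 96/118 (slack 22)
stone: 236/236 (binding)
mulch: 100/100 (binding)
By complementary slackness, a constraint with positive slack has shadow price 0 → equipment.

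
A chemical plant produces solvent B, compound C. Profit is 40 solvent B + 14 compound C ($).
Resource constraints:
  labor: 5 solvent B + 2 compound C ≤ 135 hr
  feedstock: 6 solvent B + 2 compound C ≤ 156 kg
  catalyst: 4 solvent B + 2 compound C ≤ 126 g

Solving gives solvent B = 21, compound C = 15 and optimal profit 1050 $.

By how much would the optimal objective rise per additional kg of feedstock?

Check each constraint at x*: labor 135/135 (tight); feedstock 156/156 (tight); catalyst 114/126 (slack 12).
By complementary slackness, y = 0 for the non-binding constraint.
Dual feasibility on the basic columns requires 5·y_labor + 6·y_feedstock = 40, 2·y_labor + 2·y_feedstock = 14.
This yields shadow prices y_labor = 2, y_feedstock = 5.
Shadow price of feedstock = 5.

5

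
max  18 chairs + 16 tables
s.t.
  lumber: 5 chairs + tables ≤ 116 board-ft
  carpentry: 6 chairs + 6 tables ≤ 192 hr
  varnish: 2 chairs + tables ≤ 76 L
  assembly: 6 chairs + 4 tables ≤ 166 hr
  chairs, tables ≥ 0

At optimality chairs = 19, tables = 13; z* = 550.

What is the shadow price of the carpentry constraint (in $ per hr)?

At the optimum: lumber uses 108 of 116 (slack = 8); carpentry uses 192 of 192 (binding); varnish uses 51 of 76 (slack = 25); assembly uses 166 of 166 (binding).
Slack constraints have shadow price 0 (complementary slackness).
Dual feasibility on the basic columns requires 6·y_carpentry + 6·y_assembly = 18, 6·y_carpentry + 4·y_assembly = 16.
Solving: y_carpentry = 2, y_assembly = 1.
Shadow price of carpentry = 2.

2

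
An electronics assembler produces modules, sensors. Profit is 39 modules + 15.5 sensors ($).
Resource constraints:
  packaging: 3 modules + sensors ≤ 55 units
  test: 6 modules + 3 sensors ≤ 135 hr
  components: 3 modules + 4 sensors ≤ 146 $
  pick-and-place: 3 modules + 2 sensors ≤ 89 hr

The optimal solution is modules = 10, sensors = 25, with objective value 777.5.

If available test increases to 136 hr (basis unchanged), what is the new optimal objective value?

780

At the optimum: packaging uses 55 of 55 (binding); test uses 135 of 135 (binding); components uses 130 of 146 (slack = 16); pick-and-place uses 80 of 89 (slack = 9).
Since components, pick-and-place are not tight, their duals are 0.
Dual feasibility on the basic columns requires 3·y_packaging + 6·y_test = 39, 1·y_packaging + 3·y_test = 15.5.
This yields shadow prices y_packaging = 8, y_test = 2.5.
Δz = y_test·Δb = 2.5 × (1) = 2.5, so new z* = 777.5 + 2.5 = 780.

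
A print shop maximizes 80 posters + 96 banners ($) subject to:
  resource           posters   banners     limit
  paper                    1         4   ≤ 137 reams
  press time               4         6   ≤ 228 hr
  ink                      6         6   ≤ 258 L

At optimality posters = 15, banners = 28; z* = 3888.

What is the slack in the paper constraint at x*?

10

paper used = 1·15 + 4·28 = 127; slack = 137 − 127 = 10.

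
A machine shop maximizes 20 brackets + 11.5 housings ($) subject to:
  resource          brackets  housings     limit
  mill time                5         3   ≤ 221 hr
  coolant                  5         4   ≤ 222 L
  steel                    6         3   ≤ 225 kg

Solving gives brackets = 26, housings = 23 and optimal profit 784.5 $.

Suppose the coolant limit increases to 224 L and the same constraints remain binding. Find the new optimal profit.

786.5

Check each constraint at x*: mill time 199/221 (slack 22); coolant 222/222 (tight); steel 225/225 (tight).
Since mill time is not tight, its dual is 0.
From A_Bᵀ y = c: 5·y_coolant + 6·y_steel = 20; 4·y_coolant + 3·y_steel = 11.5.
Solving: y_coolant = 1, y_steel = 2.5.
Δz = y_coolant·Δb = 1 × (2) = 2, so new z* = 784.5 + 2 = 786.5.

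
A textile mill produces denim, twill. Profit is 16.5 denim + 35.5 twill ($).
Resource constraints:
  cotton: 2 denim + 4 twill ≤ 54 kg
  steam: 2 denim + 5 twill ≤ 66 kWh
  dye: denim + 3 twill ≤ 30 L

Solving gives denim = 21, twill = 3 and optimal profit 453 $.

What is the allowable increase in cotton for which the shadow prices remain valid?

Binding constraints: cotton, dye. The basis is B = [[2,4],[1,3]] with det 2.
Per unit increase in cotton, x* moves by d = (1.5, -0.5).
The basis stays optimal until twill reaches 0; allowable increase = 6 kg.

6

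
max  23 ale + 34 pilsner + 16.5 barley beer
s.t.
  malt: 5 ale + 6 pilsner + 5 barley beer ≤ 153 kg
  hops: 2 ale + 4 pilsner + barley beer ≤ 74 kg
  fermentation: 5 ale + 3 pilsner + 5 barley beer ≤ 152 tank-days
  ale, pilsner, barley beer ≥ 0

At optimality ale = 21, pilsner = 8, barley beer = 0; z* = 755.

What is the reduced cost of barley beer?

At the optimum: malt uses 153 of 153 (binding); hops uses 74 of 74 (binding); fermentation uses 129 of 152 (slack = 23).
Slack constraints have shadow price 0 (complementary slackness).
Dual feasibility on the basic columns requires 5·y_malt + 2·y_hops = 23, 6·y_malt + 4·y_hops = 34.
→ y_malt = 3 and y_hops = 4.
Reduced cost of barley beer: c₃ − yᵀa₃ = 16.5 − (3·5 + 4·1) = 16.5 − 19 = -2.5.

-2.5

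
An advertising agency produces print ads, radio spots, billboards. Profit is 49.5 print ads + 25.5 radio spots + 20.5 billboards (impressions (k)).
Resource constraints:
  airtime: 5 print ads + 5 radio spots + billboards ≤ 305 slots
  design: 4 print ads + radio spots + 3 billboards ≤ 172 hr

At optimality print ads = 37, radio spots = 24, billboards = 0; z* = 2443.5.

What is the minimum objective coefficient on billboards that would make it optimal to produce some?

At the optimum: airtime uses 305 of 305 (binding); design uses 172 of 172 (binding).
The binding rows give the dual system: 5·y_airtime + 4·y_design = 49.5 and 5·y_airtime + 1·y_design = 25.5.
This yields shadow prices y_airtime = 3.5, y_design = 8.
billboards enters the basis when its profit ≥ yᵀa₃ = 3.5·1 + 8·3 = 27.5.

27.5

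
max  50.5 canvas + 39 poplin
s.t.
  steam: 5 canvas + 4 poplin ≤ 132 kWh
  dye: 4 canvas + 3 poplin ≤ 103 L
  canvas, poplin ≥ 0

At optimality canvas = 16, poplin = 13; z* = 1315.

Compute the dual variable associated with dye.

7

Both steam and dye are binding at x*.
Dual feasibility on the basic columns requires 5·y_steam + 4·y_dye = 50.5, 4·y_steam + 3·y_dye = 39.
This yields shadow prices y_steam = 4.5, y_dye = 7.
Shadow price of dye = 7.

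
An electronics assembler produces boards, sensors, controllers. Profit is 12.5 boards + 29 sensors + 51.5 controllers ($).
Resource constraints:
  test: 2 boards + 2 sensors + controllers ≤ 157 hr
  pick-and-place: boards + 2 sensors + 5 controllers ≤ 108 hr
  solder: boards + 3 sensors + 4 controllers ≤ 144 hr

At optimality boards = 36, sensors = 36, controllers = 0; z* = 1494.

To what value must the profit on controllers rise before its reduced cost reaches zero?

At the optimum: test uses 144 of 157 (slack = 13); pick-and-place uses 108 of 108 (binding); solder uses 144 of 144 (binding).
By complementary slackness, y = 0 for the non-binding constraint.
Dual feasibility on the basic columns requires 1·y_pick-and-place + 1·y_solder = 12.5, 2·y_pick-and-place + 3·y_solder = 29.
This yields shadow prices y_pick-and-place = 8.5, y_solder = 4.
controllers enters the basis when its profit ≥ yᵀa₃ = 8.5·5 + 4·4 = 58.5.

58.5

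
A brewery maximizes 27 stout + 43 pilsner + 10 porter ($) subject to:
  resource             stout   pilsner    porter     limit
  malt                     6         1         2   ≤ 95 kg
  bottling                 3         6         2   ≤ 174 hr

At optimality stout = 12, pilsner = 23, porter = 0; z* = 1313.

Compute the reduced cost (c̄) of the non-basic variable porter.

-6

At the optimum: malt uses 95 of 95 (binding); bottling uses 174 of 174 (binding).
Dual feasibility on the basic columns requires 6·y_malt + 3·y_bottling = 27, 1·y_malt + 6·y_bottling = 43.
This yields shadow prices y_malt = 1, y_bottling = 7.
Reduced cost of porter: c₃ − yᵀa₃ = 10 − (1·2 + 7·2) = 10 − 16 = -6.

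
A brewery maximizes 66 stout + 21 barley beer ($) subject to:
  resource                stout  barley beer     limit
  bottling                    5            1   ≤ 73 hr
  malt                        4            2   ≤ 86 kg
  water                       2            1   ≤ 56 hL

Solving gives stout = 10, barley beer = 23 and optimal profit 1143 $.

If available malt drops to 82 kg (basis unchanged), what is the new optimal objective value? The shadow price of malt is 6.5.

1117

Δb = -4, so new z* = 1143 + (6.5)·(-4) = 1143 − 26 = 1117.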